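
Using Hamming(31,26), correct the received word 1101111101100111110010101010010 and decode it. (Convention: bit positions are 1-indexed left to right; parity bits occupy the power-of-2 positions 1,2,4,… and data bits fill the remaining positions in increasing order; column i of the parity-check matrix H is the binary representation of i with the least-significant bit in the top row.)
Syndrome s = H · r^T (mod 2), r = 1101111101100111110010101010010:
  s[0] = (1010101010101010101010101010101)·(1101111101100111110010101010010) mod 2 = 1+0+0+0+1+0+1+0+0+0+1+0+0+0+1+0+1+0+0+0+1+0+1+0+1+0+1+0+0+0+0 mod 2 = 0
  s[1] = (0110011001100110011001100110011)·(1101111101100111110010101010010) mod 2 = 0+1+0+0+0+1+1+0+0+1+1+0+0+1+1+0+0+1+0+0+0+0+1+0+0+0+1+0+0+1+0 mod 2 = 1
  s[2] = (0001111000011110000111100001111)·(1101111101100111110010101010010) mod 2 = 0+0+0+1+1+1+1+0+0+0+0+0+0+1+1+0+0+0+0+0+1+0+1+0+0+0+0+0+0+1+0 mod 2 = 1
  s[3] = (0000000111111110000000011111111)·(1101111101100111110010101010010) mod 2 = 0+0+0+0+0+0+0+1+0+1+1+0+0+1+1+0+0+0+0+0+0+0+0+0+1+0+1+0+0+1+0 mod 2 = 0
  s[4] = (0000000000000001111111111111111)·(1101111101100111110010101010010) mod 2 = 0+0+0+0+0+0+0+0+0+0+0+0+0+0+0+1+1+1+0+0+1+0+1+0+1+0+1+0+0+1+0 mod 2 = 0
Syndrome = 01100
Column 6 of H equals this syndrome → error at bit 6 (1-indexed).
Flip bit 6: 1101111101100111110010101010010 → 1101101101100111110010101010010
Extract data bits at positions {3,5,6,7,9,10,11,12,13,14,15,17,18,19,20,21,22,23,24,25,26,27,28,29,30,31}: 01010110011110010101010010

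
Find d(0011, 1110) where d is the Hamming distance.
XOR = 1101, count of 1s = 3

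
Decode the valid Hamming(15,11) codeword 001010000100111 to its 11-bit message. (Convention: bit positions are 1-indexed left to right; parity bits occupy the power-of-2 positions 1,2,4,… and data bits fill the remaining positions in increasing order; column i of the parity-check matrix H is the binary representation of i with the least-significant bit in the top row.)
Parity bits occupy power-of-2 positions; data bits are at positions {3,5,6,7,9,10,11,12,13,14,15} (1-indexed).
Extract: c[3]=1 c[5]=1 c[6]=0 c[7]=0 c[9]=0 c[10]=1 c[11]=0 c[12]=0 c[13]=1 c[14]=1 c[15]=1
Data = 11000100111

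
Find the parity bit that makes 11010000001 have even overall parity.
Sum of data bits: 1+1+0+1+0+0+0+0+0+0+1 = 4.
4 mod 2 = 0, so parity bit = 0.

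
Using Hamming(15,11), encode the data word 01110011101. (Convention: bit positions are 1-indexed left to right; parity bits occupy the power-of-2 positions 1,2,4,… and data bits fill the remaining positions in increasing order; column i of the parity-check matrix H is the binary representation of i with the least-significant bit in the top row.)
Codeword c = d · G (mod 2), d = 01110011101:
  c[0] = d·G[:,0] = (01110011101)·(11011010101) mod 2 = 0+1+0+1+0+0+1+0+1+0+1 mod 2 = 1
  c[1] = d·G[:,1] = (01110011101)·(10110110011) mod 2 = 0+0+1+1+0+0+1+0+0+0+1 mod 2 = 0
  c[2] = d·G[:,2] = (01110011101)·(10000000000) mod 2 = 0+0+0+0+0+0+0+0+0+0+0 mod 2 = 0
  c[3] = d·G[:,3] = (01110011101)·(01110001111) mod 2 = 0+1+1+1+0+0+0+1+1+0+1 mod 2 = 0
  c[4] = d·G[:,4] = (01110011101)·(01000000000) mod 2 = 0+1+0+0+0+0+0+0+0+0+0 mod 2 = 1
  c[5] = d·G[:,5] = (01110011101)·(00100000000) mod 2 = 0+0+1+0+0+0+0+0+0+0+0 mod 2 = 1
  c[6] = d·G[:,6] = (01110011101)·(00010000000) mod 2 = 0+0+0+1+0+0+0+0+0+0+0 mod 2 = 1
  c[7] = d·G[:,7] = (01110011101)·(00001111111) mod 2 = 0+0+0+0+0+0+1+1+1+0+1 mod 2 = 0
  c[8] = d·G[:,8] = (01110011101)·(00001000000) mod 2 = 0+0+0+0+0+0+0+0+0+0+0 mod 2 = 0
  c[9] = d·G[:,9] = (01110011101)·(00000100000) mod 2 = 0+0+0+0+0+0+0+0+0+0+0 mod 2 = 0
  c[10] = d·G[:,10] = (01110011101)·(00000010000) mod 2 = 0+0+0+0+0+0+1+0+0+0+0 mod 2 = 1
  c[11] = d·G[:,11] = (01110011101)·(00000001000) mod 2 = 0+0+0+0+0+0+0+1+0+0+0 mod 2 = 1
  c[12] = d·G[:,12] = (01110011101)·(00000000100) mod 2 = 0+0+0+0+0+0+0+0+1+0+0 mod 2 = 1
  c[13] = d·G[:,13] = (01110011101)·(00000000010) mod 2 = 0+0+0+0+0+0+0+0+0+0+0 mod 2 = 0
  c[14] = d·G[:,14] = (01110011101)·(00000000001) mod 2 = 0+0+0+0+0+0+0+0+0+0+1 mod 2 = 1
Codeword = 100011100011101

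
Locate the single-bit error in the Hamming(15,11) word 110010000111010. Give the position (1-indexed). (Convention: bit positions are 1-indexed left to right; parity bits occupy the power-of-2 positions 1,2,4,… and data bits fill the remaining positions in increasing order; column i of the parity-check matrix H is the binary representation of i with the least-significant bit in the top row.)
Syndrome s = H · r^T (mod 2), r = 110010000111010:
  s[0] = (101010101010101)·(110010000111010) mod 2 = 1+0+0+0+1+0+0+0+0+0+1+0+0+0+0 mod 2 = 1
  s[1] = (011001100110011)·(110010000111010) mod 2 = 0+1+0+0+0+0+0+0+0+1+1+0+0+1+0 mod 2 = 0
  s[2] = (000111100001111)·(110010000111010) mod 2 = 0+0+0+0+1+0+0+0+0+0+0+1+0+1+0 mod 2 = 1
  s[3] = (000000011111111)·(110010000111010) mod 2 = 0+0+0+0+0+0+0+0+0+1+1+1+0+1+0 mod 2 = 0
Syndrome = 1010
Column i of H is the binary representation of i, so the syndrome is the binary index of the flipped bit.
Read s = 1010 with s[0] as LSB: 1·2^0 + 0·2^1 + 1·2^2 + 0·2^3 = 5.
Error is at bit position 5.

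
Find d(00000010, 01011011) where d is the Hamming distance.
XOR = 01011001, count of 1s = 4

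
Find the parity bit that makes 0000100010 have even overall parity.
Sum of data bits: 0+0+0+0+1+0+0+0+1+0 = 2.
2 mod 2 = 0, so parity bit = 0.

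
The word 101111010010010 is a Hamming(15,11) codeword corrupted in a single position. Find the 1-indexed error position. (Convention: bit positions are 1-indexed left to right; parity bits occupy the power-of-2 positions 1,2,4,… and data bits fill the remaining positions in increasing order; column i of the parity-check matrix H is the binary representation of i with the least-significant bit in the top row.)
Syndrome s = H · r^T (mod 2), r = 101111010010010:
  s[0] = (101010101010101)·(101111010010010) mod 2 = 1+0+1+0+1+0+0+0+0+0+1+0+0+0+0 mod 2 = 0
  s[1] = (011001100110011)·(101111010010010) mod 2 = 0+0+1+0+0+1+0+0+0+0+1+0+0+1+0 mod 2 = 0
  s[2] = (000111100001111)·(101111010010010) mod 2 = 0+0+0+1+1+1+0+0+0+0+0+0+0+1+0 mod 2 = 0
  s[3] = (000000011111111)·(101111010010010) mod 2 = 0+0+0+0+0+0+0+1+0+0+1+0+0+1+0 mod 2 = 1
Syndrome = 0001
Column i of H is the binary representation of i, so the syndrome is the binary index of the flipped bit.
Read s = 0001 with s[0] as LSB: 0·2^0 + 0·2^1 + 0·2^2 + 1·2^3 = 8.
Error is at bit position 8.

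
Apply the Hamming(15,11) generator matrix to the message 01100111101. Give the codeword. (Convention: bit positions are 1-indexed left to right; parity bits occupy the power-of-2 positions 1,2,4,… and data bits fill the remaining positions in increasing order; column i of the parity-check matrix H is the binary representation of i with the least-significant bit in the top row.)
Codeword c = d · G (mod 2), d = 01100111101:
  c[0] = d·G[:,0] = (01100111101)·(11011010101) mod 2 = 0+1+0+0+0+0+1+0+1+0+1 mod 2 = 0
  c[1] = d·G[:,1] = (01100111101)·(10110110011) mod 2 = 0+0+1+0+0+1+1+0+0+0+1 mod 2 = 0
  c[2] = d·G[:,2] = (01100111101)·(10000000000) mod 2 = 0+0+0+0+0+0+0+0+0+0+0 mod 2 = 0
  c[3] = d·G[:,3] = (01100111101)·(01110001111) mod 2 = 0+1+1+0+0+0+0+1+1+0+1 mod 2 = 1
  c[4] = d·G[:,4] = (01100111101)·(01000000000) mod 2 = 0+1+0+0+0+0+0+0+0+0+0 mod 2 = 1
  c[5] = d·G[:,5] = (01100111101)·(00100000000) mod 2 = 0+0+1+0+0+0+0+0+0+0+0 mod 2 = 1
  c[6] = d·G[:,6] = (01100111101)·(00010000000) mod 2 = 0+0+0+0+0+0+0+0+0+0+0 mod 2 = 0
  c[7] = d·G[:,7] = (01100111101)·(00001111111) mod 2 = 0+0+0+0+0+1+1+1+1+0+1 mod 2 = 1
  c[8] = d·G[:,8] = (01100111101)·(00001000000) mod 2 = 0+0+0+0+0+0+0+0+0+0+0 mod 2 = 0
  c[9] = d·G[:,9] = (01100111101)·(00000100000) mod 2 = 0+0+0+0+0+1+0+0+0+0+0 mod 2 = 1
  c[10] = d·G[:,10] = (01100111101)·(00000010000) mod 2 = 0+0+0+0+0+0+1+0+0+0+0 mod 2 = 1
  c[11] = d·G[:,11] = (01100111101)·(00000001000) mod 2 = 0+0+0+0+0+0+0+1+0+0+0 mod 2 = 1
  c[12] = d·G[:,12] = (01100111101)·(00000000100) mod 2 = 0+0+0+0+0+0+0+0+1+0+0 mod 2 = 1
  c[13] = d·G[:,13] = (01100111101)·(00000000010) mod 2 = 0+0+0+0+0+0+0+0+0+0+0 mod 2 = 0
  c[14] = d·G[:,14] = (01100111101)·(00000000001) mod 2 = 0+0+0+0+0+0+0+0+0+0+1 mod 2 = 1
Codeword = 000111010111101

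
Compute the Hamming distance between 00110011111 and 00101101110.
XOR = 00011110001, count of 1s = 5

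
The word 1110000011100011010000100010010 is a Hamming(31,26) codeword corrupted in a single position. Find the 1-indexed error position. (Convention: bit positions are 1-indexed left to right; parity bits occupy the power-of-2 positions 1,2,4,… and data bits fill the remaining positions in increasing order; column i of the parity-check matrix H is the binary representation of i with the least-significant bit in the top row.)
Syndrome s = H · r^T (mod 2), r = 1110000011100011010000100010010:
  s[0] = (1010101010101010101010101010101)·(1110000011100011010000100010010) mod 2 = 1+0+1+0+0+0+0+0+1+0+1+0+0+0+1+0+0+0+0+0+0+0+1+0+0+0+1+0+0+0+0 mod 2 = 1
  s[1] = (0110011001100110011001100110011)·(1110000011100011010000100010010) mod 2 = 0+1+1+0+0+0+0+0+0+1+1+0+0+0+1+0+0+1+0+0+0+0+1+0+0+0+1+0+0+1+0 mod 2 = 1
  s[2] = (0001111000011110000111100001111)·(1110000011100011010000100010010) mod 2 = 0+0+0+0+0+0+0+0+0+0+0+0+0+0+1+0+0+0+0+0+0+0+1+0+0+0+0+0+0+1+0 mod 2 = 1
  s[3] = (0000000111111110000000011111111)·(1110000011100011010000100010010) mod 2 = 0+0+0+0+0+0+0+0+1+1+1+0+0+0+1+0+0+0+0+0+0+0+0+0+0+0+1+0+0+1+0 mod 2 = 0
  s[4] = (0000000000000001111111111111111)·(1110000011100011010000100010010) mod 2 = 0+0+0+0+0+0+0+0+0+0+0+0+0+0+0+1+0+1+0+0+0+0+1+0+0+0+1+0+0+1+0 mod 2 = 1
Syndrome = 11101
Column i of H is the binary representation of i, so the syndrome is the binary index of the flipped bit.
Read s = 11101 with s[0] as LSB: 1·2^0 + 1·2^1 + 1·2^2 + 0·2^3 + 1·2^4 = 23.
Error is at bit position 23.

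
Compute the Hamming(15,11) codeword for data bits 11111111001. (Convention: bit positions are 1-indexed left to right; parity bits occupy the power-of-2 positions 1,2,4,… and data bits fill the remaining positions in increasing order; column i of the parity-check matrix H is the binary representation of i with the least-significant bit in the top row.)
Codeword c = d · G (mod 2), d = 11111111001:
  c[0] = d·G[:,0] = (11111111001)·(11011010101) mod 2 = 1+1+0+1+1+0+1+0+0+0+1 mod 2 = 0
  c[1] = d·G[:,1] = (11111111001)·(10110110011) mod 2 = 1+0+1+1+0+1+1+0+0+0+1 mod 2 = 0
  c[2] = d·G[:,2] = (11111111001)·(10000000000) mod 2 = 1+0+0+0+0+0+0+0+0+0+0 mod 2 = 1
  c[3] = d·G[:,3] = (11111111001)·(01110001111) mod 2 = 0+1+1+1+0+0+0+1+0+0+1 mod 2 = 1
  c[4] = d·G[:,4] = (11111111001)·(01000000000) mod 2 = 0+1+0+0+0+0+0+0+0+0+0 mod 2 = 1
  c[5] = d·G[:,5] = (11111111001)·(00100000000) mod 2 = 0+0+1+0+0+0+0+0+0+0+0 mod 2 = 1
  c[6] = d·G[:,6] = (11111111001)·(00010000000) mod 2 = 0+0+0+1+0+0+0+0+0+0+0 mod 2 = 1
  c[7] = d·G[:,7] = (11111111001)·(00001111111) mod 2 = 0+0+0+0+1+1+1+1+0+0+1 mod 2 = 1
  c[8] = d·G[:,8] = (11111111001)·(00001000000) mod 2 = 0+0+0+0+1+0+0+0+0+0+0 mod 2 = 1
  c[9] = d·G[:,9] = (11111111001)·(00000100000) mod 2 = 0+0+0+0+0+1+0+0+0+0+0 mod 2 = 1
  c[10] = d·G[:,10] = (11111111001)·(00000010000) mod 2 = 0+0+0+0+0+0+1+0+0+0+0 mod 2 = 1
  c[11] = d·G[:,11] = (11111111001)·(00000001000) mod 2 = 0+0+0+0+0+0+0+1+0+0+0 mod 2 = 1
  c[12] = d·G[:,12] = (11111111001)·(00000000100) mod 2 = 0+0+0+0+0+0+0+0+0+0+0 mod 2 = 0
  c[13] = d·G[:,13] = (11111111001)·(00000000010) mod 2 = 0+0+0+0+0+0+0+0+0+0+0 mod 2 = 0
  c[14] = d·G[:,14] = (11111111001)·(00000000001) mod 2 = 0+0+0+0+0+0+0+0+0+0+1 mod 2 = 1
Codeword = 001111111111001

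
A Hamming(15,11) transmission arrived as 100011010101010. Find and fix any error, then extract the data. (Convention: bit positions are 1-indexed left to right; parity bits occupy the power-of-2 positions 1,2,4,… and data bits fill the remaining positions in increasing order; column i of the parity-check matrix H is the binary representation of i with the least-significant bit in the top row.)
Syndrome s = H · r^T (mod 2), r = 100011010101010:
  s[0] = (101010101010101)·(100011010101010) mod 2 = 1+0+0+0+1+0+0+0+0+0+0+0+0+0+0 mod 2 = 0
  s[1] = (011001100110011)·(100011010101010) mod 2 = 0+0+0+0+0+1+0+0+0+1+0+0+0+1+0 mod 2 = 1
  s[2] = (000111100001111)·(100011010101010) mod 2 = 0+0+0+0+1+1+0+0+0+0+0+1+0+1+0 mod 2 = 0
  s[3] = (000000011111111)·(100011010101010) mod 2 = 0+0+0+0+0+0+0+1+0+1+0+1+0+1+0 mod 2 = 0
Syndrome = 0100
Column 2 of H equals this syndrome → error at bit 2 (1-indexed).
Flip bit 2: 100011010101010 → 110011010101010
Extract data bits at positions {3,5,6,7,9,10,11,12,13,14,15}: 01100101010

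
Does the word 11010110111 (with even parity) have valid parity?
Sum of all bits: 1+1+0+1+0+1+1+0+1+1+1 = 8; 8 mod 2 = 0. Result is 0 → valid parity.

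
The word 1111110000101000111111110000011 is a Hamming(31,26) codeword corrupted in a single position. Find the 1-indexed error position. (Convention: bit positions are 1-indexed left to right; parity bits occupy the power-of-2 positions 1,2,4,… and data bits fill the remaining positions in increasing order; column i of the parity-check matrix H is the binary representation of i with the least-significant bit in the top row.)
Syndrome s = H · r^T (mod 2), r = 1111110000101000111111110000011:
  s[0] = (1010101010101010101010101010101)·(1111110000101000111111110000011) mod 2 = 1+0+1+0+1+0+0+0+0+0+1+0+1+0+0+0+1+0+1+0+1+0+1+0+0+0+0+0+0+0+1 mod 2 = 0
  s[1] = (0110011001100110011001100110011)·(1111110000101000111111110000011) mod 2 = 0+1+1+0+0+1+0+0+0+0+1+0+0+0+0+0+0+1+1+0+0+1+1+0+0+0+0+0+0+1+1 mod 2 = 0
  s[2] = (0001111000011110000111100001111)·(1111110000101000111111110000011) mod 2 = 0+0+0+1+1+1+0+0+0+0+0+0+1+0+0+0+0+0+0+1+1+1+1+0+0+0+0+0+0+1+1 mod 2 = 0
  s[3] = (0000000111111110000000011111111)·(1111110000101000111111110000011) mod 2 = 0+0+0+0+0+0+0+0+0+0+1+0+1+0+0+0+0+0+0+0+0+0+0+1+0+0+0+0+0+1+1 mod 2 = 1
  s[4] = (0000000000000001111111111111111)·(1111110000101000111111110000011) mod 2 = 0+0+0+0+0+0+0+0+0+0+0+0+0+0+0+0+1+1+1+1+1+1+1+1+0+0+0+0+0+1+1 mod 2 = 0
Syndrome = 00010
Column i of H is the binary representation of i, so the syndrome is the binary index of the flipped bit.
Read s = 00010 with s[0] as LSB: 0·2^0 + 0·2^1 + 0·2^2 + 1·2^3 + 0·2^4 = 8.
Error is at bit position 8.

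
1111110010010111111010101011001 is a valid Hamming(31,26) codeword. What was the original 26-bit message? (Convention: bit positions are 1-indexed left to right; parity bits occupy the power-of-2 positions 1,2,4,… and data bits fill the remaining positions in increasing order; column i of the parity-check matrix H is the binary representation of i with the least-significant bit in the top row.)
Parity bits occupy power-of-2 positions; data bits are at positions {3,5,6,7,9,10,11,12,13,14,15,17,18,19,20,21,22,23,24,25,26,27,28,29,30,31} (1-indexed).
Extract: c[3]=1 c[5]=1 c[6]=1 c[7]=0 c[9]=1 c[10]=0 c[11]=0 c[12]=1 c[13]=0 c[14]=1 c[15]=1 c[17]=1 c[18]=1 c[19]=1 c[20]=0 c[21]=1 c[22]=0 c[23]=1 c[24]=0 c[25]=1 c[26]=0 c[27]=1 c[28]=1 c[29]=0 c[30]=0 c[31]=1
Data = 11101001011111010101011001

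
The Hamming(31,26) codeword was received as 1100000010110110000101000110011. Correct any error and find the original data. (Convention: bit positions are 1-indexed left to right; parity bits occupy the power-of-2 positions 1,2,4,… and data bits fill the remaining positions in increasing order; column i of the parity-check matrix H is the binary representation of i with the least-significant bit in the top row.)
Syndrome s = H · r^T (mod 2), r = 1100000010110110000101000110011:
  s[0] = (1010101010101010101010101010101)·(1100000010110110000101000110011) mod 2 = 1+0+0+0+0+0+0+0+1+0+1+0+0+0+1+0+0+0+0+0+0+0+0+0+0+0+1+0+0+0+1 mod 2 = 0
  s[1] = (0110011001100110011001100110011)·(1100000010110110000101000110011) mod 2 = 0+1+0+0+0+0+0+0+0+0+1+0+0+1+1+0+0+0+0+0+0+1+0+0+0+1+1+0+0+1+1 mod 2 = 1
  s[2] = (0001111000011110000111100001111)·(1100000010110110000101000110011) mod 2 = 0+0+0+0+0+0+0+0+0+0+0+1+0+1+1+0+0+0+0+1+0+1+0+0+0+0+0+0+0+1+1 mod 2 = 1
  s[3] = (0000000111111110000000011111111)·(1100000010110110000101000110011) mod 2 = 0+0+0+0+0+0+0+0+1+0+1+1+0+1+1+0+0+0+0+0+0+0+0+0+0+1+1+0+0+1+1 mod 2 = 1
  s[4] = (0000000000000001111111111111111)·(1100000010110110000101000110011) mod 2 = 0+0+0+0+0+0+0+0+0+0+0+0+0+0+0+0+0+0+0+1+0+1+0+0+0+1+1+0+0+1+1 mod 2 = 0
Syndrome = 01110
Column 14 of H equals this syndrome → error at bit 14 (1-indexed).
Flip bit 14: 1100000010110110000101000110011 → 1100000010110010000101000110011
Extract data bits at positions {3,5,6,7,9,10,11,12,13,14,15,17,18,19,20,21,22,23,24,25,26,27,28,29,30,31}: 00001011001000101000110011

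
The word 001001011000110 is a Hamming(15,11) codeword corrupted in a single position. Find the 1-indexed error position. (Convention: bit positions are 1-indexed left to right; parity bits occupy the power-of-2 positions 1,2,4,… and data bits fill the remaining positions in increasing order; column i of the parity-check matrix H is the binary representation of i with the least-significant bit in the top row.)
Syndrome s = H · r^T (mod 2), r = 001001011000110:
  s[0] = (101010101010101)·(001001011000110) mod 2 = 0+0+1+0+0+0+0+0+1+0+0+0+1+0+0 mod 2 = 1
  s[1] = (011001100110011)·(001001011000110) mod 2 = 0+0+1+0+0+1+0+0+0+0+0+0+0+1+0 mod 2 = 1
  s[2] = (000111100001111)·(001001011000110) mod 2 = 0+0+0+0+0+1+0+0+0+0+0+0+1+1+0 mod 2 = 1
  s[3] = (000000011111111)·(001001011000110) mod 2 = 0+0+0+0+0+0+0+1+1+0+0+0+1+1+0 mod 2 = 0
Syndrome = 1110
Column i of H is the binary representation of i, so the syndrome is the binary index of the flipped bit.
Read s = 1110 with s[0] as LSB: 1·2^0 + 1·2^1 + 1·2^2 + 0·2^3 = 7.
Error is at bit position 7.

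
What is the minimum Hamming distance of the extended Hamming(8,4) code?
d_min = 4 (adding an overall parity bit to Hamming(7,4) raises d_min from 3 to 4).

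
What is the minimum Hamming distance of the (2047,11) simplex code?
d_min = 1024 (every nonzero codeword of the simplex code S_11 has weight 2^(r−1) = 1024).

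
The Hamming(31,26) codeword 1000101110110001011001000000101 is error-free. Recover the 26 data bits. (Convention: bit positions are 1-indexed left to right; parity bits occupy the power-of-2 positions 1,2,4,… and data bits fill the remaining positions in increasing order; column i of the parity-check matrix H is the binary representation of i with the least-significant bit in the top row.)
Parity bits occupy power-of-2 positions; data bits are at positions {3,5,6,7,9,10,11,12,13,14,15,17,18,19,20,21,22,23,24,25,26,27,28,29,30,31} (1-indexed).
Extract: c[3]=0 c[5]=1 c[6]=0 c[7]=1 c[9]=1 c[10]=0 c[11]=1 c[12]=1 c[13]=0 c[14]=0 c[15]=0 c[17]=0 c[18]=1 c[19]=1 c[20]=0 c[21]=0 c[22]=1 c[23]=0 c[24]=0 c[25]=0 c[26]=0 c[27]=0 c[28]=0 c[29]=1 c[30]=0 c[31]=1
Data = 01011011000011001000000101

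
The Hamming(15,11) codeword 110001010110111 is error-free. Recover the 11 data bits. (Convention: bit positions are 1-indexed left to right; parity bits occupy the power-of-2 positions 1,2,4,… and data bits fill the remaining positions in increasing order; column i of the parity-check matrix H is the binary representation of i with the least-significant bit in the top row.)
Parity bits occupy power-of-2 positions; data bits are at positions {3,5,6,7,9,10,11,12,13,14,15} (1-indexed).
Extract: c[3]=0 c[5]=0 c[6]=1 c[7]=0 c[9]=0 c[10]=1 c[11]=1 c[12]=0 c[13]=1 c[14]=1 c[15]=1
Data = 00100110111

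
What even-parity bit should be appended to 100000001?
Sum of data bits: 1+0+0+0+0+0+0+0+1 = 2.
2 mod 2 = 0, so parity bit = 0.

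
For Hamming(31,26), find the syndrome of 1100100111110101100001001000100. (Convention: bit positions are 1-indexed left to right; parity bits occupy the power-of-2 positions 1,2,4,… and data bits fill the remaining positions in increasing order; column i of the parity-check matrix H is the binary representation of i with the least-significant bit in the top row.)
Syndrome s = H · r^T (mod 2), r = 1100100111110101100001001000100:
  s[0] = (1010101010101010101010101010101)·(1100100111110101100001001000100) mod 2 = 1+0+0+0+1+0+0+0+1+0+1+0+0+0+0+0+1+0+0+0+0+0+0+0+1+0+0+0+1+0+0 mod 2 = 1
  s[1] = (0110011001100110011001100110011)·(1100100111110101100001001000100) mod 2 = 0+1+0+0+0+0+0+0+0+1+1+0+0+1+0+0+0+0+0+0+0+1+0+0+0+0+0+0+0+0+0 mod 2 = 1
  s[2] = (0001111000011110000111100001111)·(1100100111110101100001001000100) mod 2 = 0+0+0+0+1+0+0+0+0+0+0+1+0+1+0+0+0+0+0+0+0+1+0+0+0+0+0+0+1+0+0 mod 2 = 1
  s[3] = (0000000111111110000000011111111)·(1100100111110101100001001000100) mod 2 = 0+0+0+0+0+0+0+1+1+1+1+1+0+1+0+0+0+0+0+0+0+0+0+0+1+0+0+0+1+0+0 mod 2 = 0
  s[4] = (0000000000000001111111111111111)·(1100100111110101100001001000100) mod 2 = 0+0+0+0+0+0+0+0+0+0+0+0+0+0+0+1+1+0+0+0+0+1+0+0+1+0+0+0+1+0+0 mod 2 = 1
Syndrome = 11101
Non-zero syndrome: error at position 23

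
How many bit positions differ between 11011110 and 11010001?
XOR = 00001111, count of 1s = 4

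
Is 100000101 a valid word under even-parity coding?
Sum of all bits: 1+0+0+0+0+0+1+0+1 = 3; 3 mod 2 = 1. Result is 1 → parity error detected.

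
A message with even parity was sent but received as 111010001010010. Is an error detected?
Sum of received bits: 1+1+1+0+1+0+0+0+1+0+1+0+0+1+0 = 7; 7 mod 2 = 1. Result is 1 ≠ 0 → error detected.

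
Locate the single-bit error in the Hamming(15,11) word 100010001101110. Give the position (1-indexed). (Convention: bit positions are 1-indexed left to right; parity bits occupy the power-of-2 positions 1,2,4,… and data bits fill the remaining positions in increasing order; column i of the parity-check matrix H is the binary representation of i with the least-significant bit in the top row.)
Syndrome s = H · r^T (mod 2), r = 100010001101110:
  s[0] = (101010101010101)·(100010001101110) mod 2 = 1+0+0+0+1+0+0+0+1+0+0+0+1+0+0 mod 2 = 0
  s[1] = (011001100110011)·(100010001101110) mod 2 = 0+0+0+0+0+0+0+0+0+1+0+0+0+1+0 mod 2 = 0
  s[2] = (000111100001111)·(100010001101110) mod 2 = 0+0+0+0+1+0+0+0+0+0+0+1+1+1+0 mod 2 = 0
  s[3] = (000000011111111)·(100010001101110) mod 2 = 0+0+0+0+0+0+0+0+1+1+0+1+1+1+0 mod 2 = 1
Syndrome = 0001
Column i of H is the binary representation of i, so the syndrome is the binary index of the flipped bit.
Read s = 0001 with s[0] as LSB: 0·2^0 + 0·2^1 + 0·2^2 + 1·2^3 = 8.
Error is at bit position 8.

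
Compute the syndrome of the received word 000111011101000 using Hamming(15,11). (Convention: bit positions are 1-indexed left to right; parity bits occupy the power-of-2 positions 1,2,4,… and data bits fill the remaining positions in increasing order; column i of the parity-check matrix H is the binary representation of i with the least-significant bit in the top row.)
Syndrome s = H · r^T (mod 2), r = 000111011101000:
  s[0] = (101010101010101)·(000111011101000) mod 2 = 0+0+0+0+1+0+0+0+1+0+0+0+0+0+0 mod 2 = 0
  s[1] = (011001100110011)·(000111011101000) mod 2 = 0+0+0+0+0+1+0+0+0+1+0+0+0+0+0 mod 2 = 0
  s[2] = (000111100001111)·(000111011101000) mod 2 = 0+0+0+1+1+1+0+0+0+0+0+1+0+0+0 mod 2 = 0
  s[3] = (000000011111111)·(000111011101000) mod 2 = 0+0+0+0+0+0+0+1+1+1+0+1+0+0+0 mod 2 = 0
Syndrome = 0000
s = 0: no error detected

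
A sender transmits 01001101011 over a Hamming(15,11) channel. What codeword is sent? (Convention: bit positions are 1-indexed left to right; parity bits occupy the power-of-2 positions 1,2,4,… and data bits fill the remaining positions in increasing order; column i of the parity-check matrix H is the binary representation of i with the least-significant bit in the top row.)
Codeword c = d · G (mod 2), d = 01001101011:
  c[0] = d·G[:,0] = (01001101011)·(11011010101) mod 2 = 0+1+0+0+1+0+0+0+0+0+1 mod 2 = 1
  c[1] = d·G[:,1] = (01001101011)·(10110110011) mod 2 = 0+0+0+0+0+1+0+0+0+1+1 mod 2 = 1
  c[2] = d·G[:,2] = (01001101011)·(10000000000) mod 2 = 0+0+0+0+0+0+0+0+0+0+0 mod 2 = 0
  c[3] = d·G[:,3] = (01001101011)·(01110001111) mod 2 = 0+1+0+0+0+0+0+1+0+1+1 mod 2 = 0
  c[4] = d·G[:,4] = (01001101011)·(01000000000) mod 2 = 0+1+0+0+0+0+0+0+0+0+0 mod 2 = 1
  c[5] = d·G[:,5] = (01001101011)·(00100000000) mod 2 = 0+0+0+0+0+0+0+0+0+0+0 mod 2 = 0
  c[6] = d·G[:,6] = (01001101011)·(00010000000) mod 2 = 0+0+0+0+0+0+0+0+0+0+0 mod 2 = 0
  c[7] = d·G[:,7] = (01001101011)·(00001111111) mod 2 = 0+0+0+0+1+1+0+1+0+1+1 mod 2 = 1
  c[8] = d·G[:,8] = (01001101011)·(00001000000) mod 2 = 0+0+0+0+1+0+0+0+0+0+0 mod 2 = 1
  c[9] = d·G[:,9] = (01001101011)·(00000100000) mod 2 = 0+0+0+0+0+1+0+0+0+0+0 mod 2 = 1
  c[10] = d·G[:,10] = (01001101011)·(00000010000) mod 2 = 0+0+0+0+0+0+0+0+0+0+0 mod 2 = 0
  c[11] = d·G[:,11] = (01001101011)·(00000001000) mod 2 = 0+0+0+0+0+0+0+1+0+0+0 mod 2 = 1
  c[12] = d·G[:,12] = (01001101011)·(00000000100) mod 2 = 0+0+0+0+0+0+0+0+0+0+0 mod 2 = 0
  c[13] = d·G[:,13] = (01001101011)·(00000000010) mod 2 = 0+0+0+0+0+0+0+0+0+1+0 mod 2 = 1
  c[14] = d·G[:,14] = (01001101011)·(00000000001) mod 2 = 0+0+0+0+0+0+0+0+0+0+1 mod 2 = 1
Codeword = 110010011101011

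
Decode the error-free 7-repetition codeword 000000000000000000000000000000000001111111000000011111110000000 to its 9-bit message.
Split into 7-bit blocks: 0000000 0000000 0000000 0000000 0000000 1111111 0000000 1111111 0000000
Data = 000001010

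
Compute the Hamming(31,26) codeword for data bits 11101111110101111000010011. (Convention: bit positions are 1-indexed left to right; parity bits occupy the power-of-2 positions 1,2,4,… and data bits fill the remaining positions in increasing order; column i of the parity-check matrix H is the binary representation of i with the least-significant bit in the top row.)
Codeword c = d · G (mod 2), d = 11101111110101111000010011:
  c[0] = d·G[:,0] = (11101111110101111000010011)·(11011010101101010101010101) mod 2 = 1+1+0+0+1+0+1+0+1+0+0+1+0+1+0+1+0+0+0+0+0+1+0+0+0+1 mod 2 = 0
  c[1] = d·G[:,1] = (11101111110101111000010011)·(10110110011011001100110011) mod 2 = 1+0+1+0+0+1+1+0+0+1+0+0+0+1+0+0+1+0+0+0+0+1+0+0+1+1 mod 2 = 0
  c[2] = d·G[:,2] = (11101111110101111000010011)·(10000000000000000000000000) mod 2 = 1+0+0+0+0+0+0+0+0+0+0+0+0+0+0+0+0+0+0+0+0+0+0+0+0+0 mod 2 = 1
  c[3] = d·G[:,3] = (11101111110101111000010011)·(01110001111000111100001111) mod 2 = 0+1+1+0+0+0+0+1+1+1+0+0+0+0+1+1+1+0+0+0+0+0+0+0+1+1 mod 2 = 0
  c[4] = d·G[:,4] = (11101111110101111000010011)·(01000000000000000000000000) mod 2 = 0+1+0+0+0+0+0+0+0+0+0+0+0+0+0+0+0+0+0+0+0+0+0+0+0+0 mod 2 = 1
  c[5] = d·G[:,5] = (11101111110101111000010011)·(00100000000000000000000000) mod 2 = 0+0+1+0+0+0+0+0+0+0+0+0+0+0+0+0+0+0+0+0+0+0+0+0+0+0 mod 2 = 1
  c[6] = d·G[:,6] = (11101111110101111000010011)·(00010000000000000000000000) mod 2 = 0+0+0+0+0+0+0+0+0+0+0+0+0+0+0+0+0+0+0+0+0+0+0+0+0+0 mod 2 = 0
  c[7] = d·G[:,7] = (11101111110101111000010011)·(00001111111000000011111111) mod 2 = 0+0+0+0+1+1+1+1+1+1+0+0+0+0+0+0+0+0+0+0+0+1+0+0+1+1 mod 2 = 1
  c[8] = d·G[:,8] = (11101111110101111000010011)·(00001000000000000000000000) mod 2 = 0+0+0+0+1+0+0+0+0+0+0+0+0+0+0+0+0+0+0+0+0+0+0+0+0+0 mod 2 = 1
  c[9] = d·G[:,9] = (11101111110101111000010011)·(00000100000000000000000000) mod 2 = 0+0+0+0+0+1+0+0+0+0+0+0+0+0+0+0+0+0+0+0+0+0+0+0+0+0 mod 2 = 1
  c[10] = d·G[:,10] = (11101111110101111000010011)·(00000010000000000000000000) mod 2 = 0+0+0+0+0+0+1+0+0+0+0+0+0+0+0+0+0+0+0+0+0+0+0+0+0+0 mod 2 = 1
  c[11] = d·G[:,11] = (11101111110101111000010011)·(00000001000000000000000000) mod 2 = 0+0+0+0+0+0+0+1+0+0+0+0+0+0+0+0+0+0+0+0+0+0+0+0+0+0 mod 2 = 1
  c[12] = d·G[:,12] = (11101111110101111000010011)·(00000000100000000000000000) mod 2 = 0+0+0+0+0+0+0+0+1+0+0+0+0+0+0+0+0+0+0+0+0+0+0+0+0+0 mod 2 = 1
  c[13] = d·G[:,13] = (11101111110101111000010011)·(00000000010000000000000000) mod 2 = 0+0+0+0+0+0+0+0+0+1+0+0+0+0+0+0+0+0+0+0+0+0+0+0+0+0 mod 2 = 1
  c[14] = d·G[:,14] = (11101111110101111000010011)·(00000000001000000000000000) mod 2 = 0+0+0+0+0+0+0+0+0+0+0+0+0+0+0+0+0+0+0+0+0+0+0+0+0+0 mod 2 = 0
  c[15] = d·G[:,15] = (11101111110101111000010011)·(00000000000111111111111111) mod 2 = 0+0+0+0+0+0+0+0+0+0+0+1+0+1+1+1+1+0+0+0+0+1+0+0+1+1 mod 2 = 0
  c[16] = d·G[:,16] = (11101111110101111000010011)·(00000000000100000000000000) mod 2 = 0+0+0+0+0+0+0+0+0+0+0+1+0+0+0+0+0+0+0+0+0+0+0+0+0+0 mod 2 = 1
  c[17] = d·G[:,17] = (11101111110101111000010011)·(00000000000010000000000000) mod 2 = 0+0+0+0+0+0+0+0+0+0+0+0+0+0+0+0+0+0+0+0+0+0+0+0+0+0 mod 2 = 0
  c[18] = d·G[:,18] = (11101111110101111000010011)·(00000000000001000000000000) mod 2 = 0+0+0+0+0+0+0+0+0+0+0+0+0+1+0+0+0+0+0+0+0+0+0+0+0+0 mod 2 = 1
  c[19] = d·G[:,19] = (11101111110101111000010011)·(00000000000000100000000000) mod 2 = 0+0+0+0+0+0+0+0+0+0+0+0+0+0+1+0+0+0+0+0+0+0+0+0+0+0 mod 2 = 1
  c[20] = d·G[:,20] = (11101111110101111000010011)·(00000000000000010000000000) mod 2 = 0+0+0+0+0+0+0+0+0+0+0+0+0+0+0+1+0+0+0+0+0+0+0+0+0+0 mod 2 = 1
  c[21] = d·G[:,21] = (11101111110101111000010011)·(00000000000000001000000000) mod 2 = 0+0+0+0+0+0+0+0+0+0+0+0+0+0+0+0+1+0+0+0+0+0+0+0+0+0 mod 2 = 1
  c[22] = d·G[:,22] = (11101111110101111000010011)·(00000000000000000100000000) mod 2 = 0+0+0+0+0+0+0+0+0+0+0+0+0+0+0+0+0+0+0+0+0+0+0+0+0+0 mod 2 = 0
  c[23] = d·G[:,23] = (11101111110101111000010011)·(00000000000000000010000000) mod 2 = 0+0+0+0+0+0+0+0+0+0+0+0+0+0+0+0+0+0+0+0+0+0+0+0+0+0 mod 2 = 0
  c[24] = d·G[:,24] = (11101111110101111000010011)·(00000000000000000001000000) mod 2 = 0+0+0+0+0+0+0+0+0+0+0+0+0+0+0+0+0+0+0+0+0+0+0+0+0+0 mod 2 = 0
  c[25] = d·G[:,25] = (11101111110101111000010011)·(00000000000000000000100000) mod 2 = 0+0+0+0+0+0+0+0+0+0+0+0+0+0+0+0+0+0+0+0+0+0+0+0+0+0 mod 2 = 0
  c[26] = d·G[:,26] = (11101111110101111000010011)·(00000000000000000000010000) mod 2 = 0+0+0+0+0+0+0+0+0+0+0+0+0+0+0+0+0+0+0+0+0+1+0+0+0+0 mod 2 = 1
  c[27] = d·G[:,27] = (11101111110101111000010011)·(00000000000000000000001000) mod 2 = 0+0+0+0+0+0+0+0+0+0+0+0+0+0+0+0+0+0+0+0+0+0+0+0+0+0 mod 2 = 0
  c[28] = d·G[:,28] = (11101111110101111000010011)·(00000000000000000000000100) mod 2 = 0+0+0+0+0+0+0+0+0+0+0+0+0+0+0+0+0+0+0+0+0+0+0+0+0+0 mod 2 = 0
  c[29] = d·G[:,29] = (11101111110101111000010011)·(00000000000000000000000010) mod 2 = 0+0+0+0+0+0+0+0+0+0+0+0+0+0+0+0+0+0+0+0+0+0+0+0+1+0 mod 2 = 1
  c[30] = d·G[:,30] = (11101111110101111000010011)·(00000000000000000000000001) mod 2 = 0+0+0+0+0+0+0+0+0+0+0+0+0+0+0+0+0+0+0+0+0+0+0+0+0+1 mod 2 = 1
Codeword = 0010110111111100101111000010011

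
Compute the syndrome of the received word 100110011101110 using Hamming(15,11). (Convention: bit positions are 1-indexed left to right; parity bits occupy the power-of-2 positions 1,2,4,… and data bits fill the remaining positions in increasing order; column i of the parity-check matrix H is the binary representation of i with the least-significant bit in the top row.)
Syndrome s = H · r^T (mod 2), r = 100110011101110:
  s[0] = (101010101010101)·(100110011101110) mod 2 = 1+0+0+0+1+0+0+0+1+0+0+0+1+0+0 mod 2 = 0
  s[1] = (011001100110011)·(100110011101110) mod 2 = 0+0+0+0+0+0+0+0+0+1+0+0+0+1+0 mod 2 = 0
  s[2] = (000111100001111)·(100110011101110) mod 2 = 0+0+0+1+1+0+0+0+0+0+0+1+1+1+0 mod 2 = 1
  s[3] = (000000011111111)·(100110011101110) mod 2 = 0+0+0+0+0+0+0+1+1+1+0+1+1+1+0 mod 2 = 0
Syndrome = 0010
Non-zero syndrome: error at position 4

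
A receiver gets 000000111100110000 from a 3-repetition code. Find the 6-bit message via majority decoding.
Split into 3-bit blocks and majority-vote each:
  block 1 = 000: 0 ones, 3 zeros → 0
  block 2 = 000: 0 ones, 3 zeros → 0
  block 3 = 111: 3 ones, 0 zeros → 1
  block 4 = 100: 1 ones, 2 zeros → 0
  block 5 = 110: 2 ones, 1 zeros → 1
  block 6 = 000: 0 ones, 3 zeros → 0
Decoded = 001010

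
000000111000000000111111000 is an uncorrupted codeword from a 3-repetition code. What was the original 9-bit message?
Split into 3-bit blocks: 000 000 111 000 000 000 111 111 000
Data = 001000110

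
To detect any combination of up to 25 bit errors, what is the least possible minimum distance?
Detecting e errors requires d_min ≥ e + 1 = 25 + 1 = 26.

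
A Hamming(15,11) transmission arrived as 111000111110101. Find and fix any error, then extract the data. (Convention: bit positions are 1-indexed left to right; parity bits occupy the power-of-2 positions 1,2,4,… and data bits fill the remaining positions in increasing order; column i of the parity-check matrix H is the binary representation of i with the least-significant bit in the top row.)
Syndrome s = H · r^T (mod 2), r = 111000111110101:
  s[0] = (101010101010101)·(111000111110101) mod 2 = 1+0+1+0+0+0+1+0+1+0+1+0+1+0+1 mod 2 = 1
  s[1] = (011001100110011)·(111000111110101) mod 2 = 0+1+1+0+0+0+1+0+0+1+1+0+0+0+1 mod 2 = 0
  s[2] = (000111100001111)·(111000111110101) mod 2 = 0+0+0+0+0+0+1+0+0+0+0+0+1+0+1 mod 2 = 1
  s[3] = (000000011111111)·(111000111110101) mod 2 = 0+0+0+0+0+0+0+1+1+1+1+0+1+0+1 mod 2 = 0
Syndrome = 1010
Column 5 of H equals this syndrome → error at bit 5 (1-indexed).
Flip bit 5: 111000111110101 → 111010111110101
Extract data bits at positions {3,5,6,7,9,10,11,12,13,14,15}: 11011110101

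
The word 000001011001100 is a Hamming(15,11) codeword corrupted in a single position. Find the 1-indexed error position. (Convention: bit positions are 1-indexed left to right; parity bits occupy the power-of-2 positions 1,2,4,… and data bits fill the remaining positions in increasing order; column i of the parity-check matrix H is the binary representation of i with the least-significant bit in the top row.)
Syndrome s = H · r^T (mod 2), r = 000001011001100:
  s[0] = (101010101010101)·(000001011001100) mod 2 = 0+0+0+0+0+0+0+0+1+0+0+0+1+0+0 mod 2 = 0
  s[1] = (011001100110011)·(000001011001100) mod 2 = 0+0+0+0+0+1+0+0+0+0+0+0+0+0+0 mod 2 = 1
  s[2] = (000111100001111)·(000001011001100) mod 2 = 0+0+0+0+0+1+0+0+0+0+0+1+1+0+0 mod 2 = 1
  s[3] = (000000011111111)·(000001011001100) mod 2 = 0+0+0+0+0+0+0+1+1+0+0+1+1+0+0 mod 2 = 0
Syndrome = 0110
Column i of H is the binary representation of i, so the syndrome is the binary index of the flipped bit.
Read s = 0110 with s[0] as LSB: 0·2^0 + 1·2^1 + 1·2^2 + 0·2^3 = 6.
Error is at bit position 6.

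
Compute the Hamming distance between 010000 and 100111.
XOR = 110111, count of 1s = 5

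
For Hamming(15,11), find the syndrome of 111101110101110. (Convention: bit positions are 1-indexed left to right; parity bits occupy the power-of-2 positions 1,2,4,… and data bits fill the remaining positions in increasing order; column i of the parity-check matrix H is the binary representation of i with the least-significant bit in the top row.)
Syndrome s = H · r^T (mod 2), r = 111101110101110:
  s[0] = (101010101010101)·(111101110101110) mod 2 = 1+0+1+0+0+0+1+0+0+0+0+0+1+0+0 mod 2 = 0
  s[1] = (011001100110011)·(111101110101110) mod 2 = 0+1+1+0+0+1+1+0+0+1+0+0+0+1+0 mod 2 = 0
  s[2] = (000111100001111)·(111101110101110) mod 2 = 0+0+0+1+0+1+1+0+0+0+0+1+1+1+0 mod 2 = 0
  s[3] = (000000011111111)·(111101110101110) mod 2 = 0+0+0+0+0+0+0+1+0+1+0+1+1+1+0 mod 2 = 1
Syndrome = 0001
Non-zero syndrome: error at position 8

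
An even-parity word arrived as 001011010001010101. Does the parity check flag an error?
Sum of received bits: 0+0+1+0+1+1+0+1+0+0+0+1+0+1+0+1+0+1 = 8; 8 mod 2 = 0. Result is 0 → no error detected.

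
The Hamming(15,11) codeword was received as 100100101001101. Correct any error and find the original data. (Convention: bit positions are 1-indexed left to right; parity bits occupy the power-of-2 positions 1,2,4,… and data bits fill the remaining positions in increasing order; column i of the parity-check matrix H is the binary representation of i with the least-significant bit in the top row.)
Syndrome s = H · r^T (mod 2), r = 100100101001101:
  s[0] = (101010101010101)·(100100101001101) mod 2 = 1+0+0+0+0+0+1+0+1+0+0+0+1+0+1 mod 2 = 1
  s[1] = (011001100110011)·(100100101001101) mod 2 = 0+0+0+0+0+0+1+0+0+0+0+0+0+0+1 mod 2 = 0
  s[2] = (000111100001111)·(100100101001101) mod 2 = 0+0+0+1+0+0+1+0+0+0+0+1+1+0+1 mod 2 = 1
  s[3] = (000000011111111)·(100100101001101) mod 2 = 0+0+0+0+0+0+0+0+1+0+0+1+1+0+1 mod 2 = 0
Syndrome = 1010
Column 5 of H equals this syndrome → error at bit 5 (1-indexed).
Flip bit 5: 100100101001101 → 100110101001101
Extract data bits at positions {3,5,6,7,9,10,11,12,13,14,15}: 01011001101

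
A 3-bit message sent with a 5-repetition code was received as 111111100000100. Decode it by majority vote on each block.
Split into 5-bit blocks and majority-vote each:
  block 1 = 11111: 5 ones, 0 zeros → 1
  block 2 = 11000: 2 ones, 3 zeros → 0
  block 3 = 00100: 1 ones, 4 zeros → 0
Decoded = 100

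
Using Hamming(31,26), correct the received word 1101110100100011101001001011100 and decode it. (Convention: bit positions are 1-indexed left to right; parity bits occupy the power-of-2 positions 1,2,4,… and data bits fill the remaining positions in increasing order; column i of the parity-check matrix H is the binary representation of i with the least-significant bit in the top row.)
Syndrome s = H · r^T (mod 2), r = 1101110100100011101001001011100:
  s[0] = (1010101010101010101010101010101)·(1101110100100011101001001011100) mod 2 = 1+0+0+0+1+0+0+0+0+0+1+0+0+0+1+0+1+0+1+0+0+0+0+0+1+0+1+0+1+0+0 mod 2 = 1
  s[1] = (0110011001100110011001100110011)·(1101110100100011101001001011100) mod 2 = 0+1+0+0+0+1+0+0+0+0+1+0+0+0+1+0+0+0+1+0+0+1+0+0+0+0+1+0+0+0+0 mod 2 = 1
  s[2] = (0001111000011110000111100001111)·(1101110100100011101001001011100) mod 2 = 0+0+0+1+1+1+0+0+0+0+0+0+0+0+1+0+0+0+0+0+0+1+0+0+0+0+0+1+1+0+0 mod 2 = 1
  s[3] = (0000000111111110000000011111111)·(1101110100100011101001001011100) mod 2 = 0+0+0+0+0+0+0+1+0+0+1+0+0+0+1+0+0+0+0+0+0+0+0+0+1+0+1+1+1+0+0 mod 2 = 1
  s[4] = (0000000000000001111111111111111)·(1101110100100011101001001011100) mod 2 = 0+0+0+0+0+0+0+0+0+0+0+0+0+0+0+1+1+0+1+0+0+1+0+0+1+0+1+1+1+0+0 mod 2 = 0
Syndrome = 11110
Column 15 of H equals this syndrome → error at bit 15 (1-indexed).
Flip bit 15: 1101110100100011101001001011100 → 1101110100100001101001001011100
Extract data bits at positions {3,5,6,7,9,10,11,12,13,14,15,17,18,19,20,21,22,23,24,25,26,27,28,29,30,31}: 01100010000101001001011100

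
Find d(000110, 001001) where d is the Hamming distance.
XOR = 001111, count of 1s = 4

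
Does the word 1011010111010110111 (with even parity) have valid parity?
Sum of all bits: 1+0+1+1+0+1+0+1+1+1+0+1+0+1+1+0+1+1+1 = 13; 13 mod 2 = 1. Result is 1 → parity error detected.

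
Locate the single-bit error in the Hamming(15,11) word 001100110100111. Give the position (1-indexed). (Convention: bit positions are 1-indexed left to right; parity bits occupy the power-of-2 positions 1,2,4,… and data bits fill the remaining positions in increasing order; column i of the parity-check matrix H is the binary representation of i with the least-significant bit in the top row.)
Syndrome s = H · r^T (mod 2), r = 001100110100111:
  s[0] = (101010101010101)·(001100110100111) mod 2 = 0+0+1+0+0+0+1+0+0+0+0+0+1+0+1 mod 2 = 0
  s[1] = (011001100110011)·(001100110100111) mod 2 = 0+0+1+0+0+0+1+0+0+1+0+0+0+1+1 mod 2 = 1
  s[2] = (000111100001111)·(001100110100111) mod 2 = 0+0+0+1+0+0+1+0+0+0+0+0+1+1+1 mod 2 = 1
  s[3] = (000000011111111)·(001100110100111) mod 2 = 0+0+0+0+0+0+0+1+0+1+0+0+1+1+1 mod 2 = 1
Syndrome = 0111
Column i of H is the binary representation of i, so the syndrome is the binary index of the flipped bit.
Read s = 0111 with s[0] as LSB: 0·2^0 + 1·2^1 + 1·2^2 + 1·2^3 = 14.
Error is at bit position 14.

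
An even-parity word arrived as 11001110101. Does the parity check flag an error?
Sum of received bits: 1+1+0+0+1+1+1+0+1+0+1 = 7; 7 mod 2 = 1. Result is 1 ≠ 0 → error detected.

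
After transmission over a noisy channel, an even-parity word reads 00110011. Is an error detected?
Sum of received bits: 0+0+1+1+0+0+1+1 = 4; 4 mod 2 = 0. Result is 0 → no error detected.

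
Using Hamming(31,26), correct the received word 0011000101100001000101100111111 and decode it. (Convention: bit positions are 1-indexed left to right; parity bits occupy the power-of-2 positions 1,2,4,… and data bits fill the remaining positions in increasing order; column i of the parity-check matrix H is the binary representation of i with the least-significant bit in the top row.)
Syndrome s = H · r^T (mod 2), r = 0011000101100001000101100111111:
  s[0] = (1010101010101010101010101010101)·(0011000101100001000101100111111) mod 2 = 0+0+1+0+0+0+0+0+0+0+1+0+0+0+0+0+0+0+0+0+0+0+1+0+0+0+1+0+1+0+1 mod 2 = 0
  s[1] = (0110011001100110011001100110011)·(0011000101100001000101100111111) mod 2 = 0+0+1+0+0+0+0+0+0+1+1+0+0+0+0+0+0+0+0+0+0+1+1+0+0+1+1+0+0+1+1 mod 2 = 1
  s[2] = (0001111000011110000111100001111)·(0011000101100001000101100111111) mod 2 = 0+0+0+1+0+0+0+0+0+0+0+0+0+0+0+0+0+0+0+1+0+1+1+0+0+0+0+1+1+1+1 mod 2 = 0
  s[3] = (0000000111111110000000011111111)·(0011000101100001000101100111111) mod 2 = 0+0+0+0+0+0+0+1+0+1+1+0+0+0+0+0+0+0+0+0+0+0+0+0+0+1+1+1+1+1+1 mod 2 = 1
  s[4] = (0000000000000001111111111111111)·(0011000101100001000101100111111) mod 2 = 0+0+0+0+0+0+0+0+0+0+0+0+0+0+0+1+0+0+0+1+0+1+1+0+0+1+1+1+1+1+1 mod 2 = 0
Syndrome = 01010
Column 10 of H equals this syndrome → error at bit 10 (1-indexed).
Flip bit 10: 0011000101100001000101100111111 → 0011000100100001000101100111111
Extract data bits at positions {3,5,6,7,9,10,11,12,13,14,15,17,18,19,20,21,22,23,24,25,26,27,28,29,30,31}: 10000010000000101100111111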